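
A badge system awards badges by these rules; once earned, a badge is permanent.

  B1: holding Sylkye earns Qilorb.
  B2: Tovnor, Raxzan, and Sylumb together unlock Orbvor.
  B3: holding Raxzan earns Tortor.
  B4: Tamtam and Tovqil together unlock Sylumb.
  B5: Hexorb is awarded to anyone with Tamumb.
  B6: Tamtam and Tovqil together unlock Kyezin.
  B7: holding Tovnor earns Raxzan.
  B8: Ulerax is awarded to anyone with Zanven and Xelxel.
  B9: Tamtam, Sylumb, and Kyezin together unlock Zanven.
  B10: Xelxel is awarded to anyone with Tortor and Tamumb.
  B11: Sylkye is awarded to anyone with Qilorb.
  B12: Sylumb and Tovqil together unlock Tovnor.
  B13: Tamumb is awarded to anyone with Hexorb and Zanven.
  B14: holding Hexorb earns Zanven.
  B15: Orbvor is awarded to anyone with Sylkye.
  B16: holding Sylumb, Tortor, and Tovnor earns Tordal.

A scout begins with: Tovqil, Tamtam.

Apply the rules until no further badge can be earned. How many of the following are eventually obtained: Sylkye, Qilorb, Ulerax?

Sylkye would need Qilorb (B11), but Qilorb is never earned.
Qilorb would need Sylkye (B1), but Sylkye is never earned.
Ulerax would need Zanven and Xelxel (B8), but Xelxel is never earned.
None of the 3 are reached.

0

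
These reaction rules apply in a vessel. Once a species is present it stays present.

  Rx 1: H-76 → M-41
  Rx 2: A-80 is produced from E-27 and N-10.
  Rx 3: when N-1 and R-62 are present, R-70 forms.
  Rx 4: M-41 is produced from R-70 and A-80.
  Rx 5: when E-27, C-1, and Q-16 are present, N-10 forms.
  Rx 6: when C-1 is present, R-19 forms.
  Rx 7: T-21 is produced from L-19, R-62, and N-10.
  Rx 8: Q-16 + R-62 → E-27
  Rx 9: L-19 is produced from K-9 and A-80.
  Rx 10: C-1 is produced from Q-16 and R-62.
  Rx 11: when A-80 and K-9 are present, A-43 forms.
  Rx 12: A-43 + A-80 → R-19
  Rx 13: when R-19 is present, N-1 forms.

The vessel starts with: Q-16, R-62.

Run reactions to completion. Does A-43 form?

A-43 would need A-80 and K-9 (Rx 11), but K-9 never forms.

No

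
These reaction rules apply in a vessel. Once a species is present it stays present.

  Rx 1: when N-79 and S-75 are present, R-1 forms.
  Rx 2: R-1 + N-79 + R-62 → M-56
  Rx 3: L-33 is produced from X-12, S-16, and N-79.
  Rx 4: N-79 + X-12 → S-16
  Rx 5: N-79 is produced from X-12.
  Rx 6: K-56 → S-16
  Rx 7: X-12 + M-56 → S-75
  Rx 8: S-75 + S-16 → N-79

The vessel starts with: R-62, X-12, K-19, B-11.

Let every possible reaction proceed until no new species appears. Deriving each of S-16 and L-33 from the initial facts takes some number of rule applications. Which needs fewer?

S-16: X-12 present → N-79 forms (Rx 5). N-79 and X-12 present → S-16 forms (Rx 4). [2 rule applications]
L-33: X-12 present → N-79 forms (Rx 5). N-79 and X-12 present → S-16 forms (Rx 4). X-12, S-16, and N-79 present → L-33 forms (Rx 3). [3 rule applications]
S-16 needs fewer.

S-16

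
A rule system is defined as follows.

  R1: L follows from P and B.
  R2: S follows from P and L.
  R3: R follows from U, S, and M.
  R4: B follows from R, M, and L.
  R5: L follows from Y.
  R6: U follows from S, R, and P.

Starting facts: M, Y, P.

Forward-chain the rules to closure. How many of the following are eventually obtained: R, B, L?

From Y, R5 gives L.
R would need U, S, and M (R3), but U is never established.
B would need R, M, and L (R4), but R is never established.
L: reached.
Reached: L — 1 of the 3.

1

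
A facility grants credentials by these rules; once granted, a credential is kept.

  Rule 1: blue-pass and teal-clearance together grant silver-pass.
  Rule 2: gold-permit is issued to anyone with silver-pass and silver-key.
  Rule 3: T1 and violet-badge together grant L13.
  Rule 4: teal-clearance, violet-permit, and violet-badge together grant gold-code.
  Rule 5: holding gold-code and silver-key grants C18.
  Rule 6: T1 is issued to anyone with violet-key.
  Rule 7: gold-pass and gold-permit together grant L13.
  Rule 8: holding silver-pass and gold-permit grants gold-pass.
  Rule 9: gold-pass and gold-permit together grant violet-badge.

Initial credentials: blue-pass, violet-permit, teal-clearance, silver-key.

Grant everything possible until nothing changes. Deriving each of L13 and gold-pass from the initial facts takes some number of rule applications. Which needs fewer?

gold-pass: Holding blue-pass and teal-clearance grants silver-pass (Rule 1). Holding silver-pass and silver-key grants gold-permit (Rule 2). Holding silver-pass and gold-permit grants gold-pass (Rule 8). [3 rule applications]
L13: Holding blue-pass and teal-clearance grants silver-pass (Rule 1). Holding silver-pass and silver-key grants gold-permit (Rule 2). Holding silver-pass and gold-permit grants gold-pass (Rule 8). Holding gold-pass and gold-permit grants L13 (Rule 7). [4 rule applications]
gold-pass needs fewer.

gold-pass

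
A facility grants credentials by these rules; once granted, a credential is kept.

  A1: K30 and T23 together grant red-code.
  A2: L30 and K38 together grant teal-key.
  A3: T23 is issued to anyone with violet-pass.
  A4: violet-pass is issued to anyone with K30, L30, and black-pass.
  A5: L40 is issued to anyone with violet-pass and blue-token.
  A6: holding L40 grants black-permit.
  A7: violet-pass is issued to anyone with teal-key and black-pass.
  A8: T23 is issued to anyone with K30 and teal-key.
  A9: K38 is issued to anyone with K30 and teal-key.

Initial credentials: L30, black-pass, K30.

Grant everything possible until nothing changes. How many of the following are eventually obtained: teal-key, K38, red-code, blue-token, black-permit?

1

Holding K30, L30, and black-pass grants violet-pass (A4).
Holding violet-pass grants T23 (A3).
Holding K30 and T23 grants red-code (A1).
teal-key would need L30 and K38 (A2), but K38 is never granted.
K38 would need K30 and teal-key (A9), but teal-key is never granted.
red-code: reached.
No rule produces blue-token, and it is not given.
black-permit would need L40 (A6), but L40 is never granted.
Reached: red-code — 1 of the 5.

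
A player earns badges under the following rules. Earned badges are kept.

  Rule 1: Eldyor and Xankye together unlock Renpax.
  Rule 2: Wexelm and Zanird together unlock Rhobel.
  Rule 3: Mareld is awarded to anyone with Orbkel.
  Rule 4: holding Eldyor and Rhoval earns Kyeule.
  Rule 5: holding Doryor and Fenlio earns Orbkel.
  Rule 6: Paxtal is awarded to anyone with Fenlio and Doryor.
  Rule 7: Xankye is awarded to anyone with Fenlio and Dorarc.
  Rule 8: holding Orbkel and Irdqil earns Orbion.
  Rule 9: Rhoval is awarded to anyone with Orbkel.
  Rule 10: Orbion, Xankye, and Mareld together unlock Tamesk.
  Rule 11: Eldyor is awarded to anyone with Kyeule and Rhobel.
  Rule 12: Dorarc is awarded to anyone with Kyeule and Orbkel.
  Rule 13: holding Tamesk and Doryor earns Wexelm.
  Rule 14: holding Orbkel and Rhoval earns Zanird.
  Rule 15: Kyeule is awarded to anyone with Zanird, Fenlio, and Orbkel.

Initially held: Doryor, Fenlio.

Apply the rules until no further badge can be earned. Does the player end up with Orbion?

Orbion would need Orbkel and Irdqil (Rule 8), but Irdqil is never earned.

No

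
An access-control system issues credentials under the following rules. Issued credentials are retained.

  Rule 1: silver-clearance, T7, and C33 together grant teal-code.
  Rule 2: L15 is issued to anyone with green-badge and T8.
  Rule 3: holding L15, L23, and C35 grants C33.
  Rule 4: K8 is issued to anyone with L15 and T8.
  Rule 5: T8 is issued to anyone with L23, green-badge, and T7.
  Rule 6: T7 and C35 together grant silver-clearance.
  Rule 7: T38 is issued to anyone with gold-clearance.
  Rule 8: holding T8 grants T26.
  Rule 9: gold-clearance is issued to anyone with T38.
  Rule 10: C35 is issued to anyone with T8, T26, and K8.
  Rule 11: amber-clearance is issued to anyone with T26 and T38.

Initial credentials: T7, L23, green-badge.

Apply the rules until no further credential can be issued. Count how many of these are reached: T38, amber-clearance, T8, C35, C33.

Holding L23, green-badge, and T7 grants T8 (Rule 5).
Holding green-badge and T8 grants L15 (Rule 2).
Holding T8 grants T26 (Rule 8).
Holding L15 and T8 grants K8 (Rule 4).
Holding T8, T26, and K8 grants C35 (Rule 10).
Holding L15, L23, and C35 grants C33 (Rule 3).
T38 would need gold-clearance (Rule 7), but gold-clearance is never granted.
amber-clearance would need T26 and T38 (Rule 11), but T38 is never granted.
T8: reached.
C35: reached.
C33: reached.
Reached: T8, C35, and C33 — 3 of the 5.

3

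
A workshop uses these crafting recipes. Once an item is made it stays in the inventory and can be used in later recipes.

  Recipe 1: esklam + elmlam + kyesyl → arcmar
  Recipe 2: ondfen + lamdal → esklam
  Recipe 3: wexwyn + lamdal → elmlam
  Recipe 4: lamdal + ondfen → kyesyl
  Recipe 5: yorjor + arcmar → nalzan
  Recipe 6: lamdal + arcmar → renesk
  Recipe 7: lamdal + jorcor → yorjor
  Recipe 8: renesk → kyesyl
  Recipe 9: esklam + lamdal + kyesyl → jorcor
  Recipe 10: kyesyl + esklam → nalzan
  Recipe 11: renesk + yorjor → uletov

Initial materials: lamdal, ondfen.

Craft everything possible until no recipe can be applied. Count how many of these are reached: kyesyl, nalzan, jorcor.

Using Recipe 4, lamdal and ondfen make kyesyl.
ondfen + lamdal → esklam (Recipe 2).
Using Recipe 9, esklam, lamdal, and kyesyl make jorcor.
kyesyl + esklam → nalzan (Recipe 10).
kyesyl: reached.
nalzan: reached.
jorcor: reached.
All 3 are reached.

3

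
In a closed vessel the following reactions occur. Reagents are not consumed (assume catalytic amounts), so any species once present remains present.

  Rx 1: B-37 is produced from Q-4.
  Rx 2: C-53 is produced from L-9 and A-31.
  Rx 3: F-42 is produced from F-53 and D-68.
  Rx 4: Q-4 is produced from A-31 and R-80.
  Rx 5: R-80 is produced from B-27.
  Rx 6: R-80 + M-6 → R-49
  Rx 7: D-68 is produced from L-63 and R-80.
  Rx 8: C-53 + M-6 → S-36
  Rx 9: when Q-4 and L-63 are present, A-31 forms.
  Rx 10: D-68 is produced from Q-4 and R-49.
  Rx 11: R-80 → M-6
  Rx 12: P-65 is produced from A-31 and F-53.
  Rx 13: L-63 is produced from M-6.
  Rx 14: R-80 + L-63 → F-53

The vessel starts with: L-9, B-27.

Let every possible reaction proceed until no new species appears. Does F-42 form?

Yes

B-27 present → R-80 forms (Rx 5).
R-80 present → M-6 forms (Rx 11).
M-6 present → L-63 forms (Rx 13).
R-80 and L-63 present → F-53 forms (Rx 14).
L-63 and R-80 present → D-68 forms (Rx 7).
F-53 and D-68 present → F-42 forms (Rx 3).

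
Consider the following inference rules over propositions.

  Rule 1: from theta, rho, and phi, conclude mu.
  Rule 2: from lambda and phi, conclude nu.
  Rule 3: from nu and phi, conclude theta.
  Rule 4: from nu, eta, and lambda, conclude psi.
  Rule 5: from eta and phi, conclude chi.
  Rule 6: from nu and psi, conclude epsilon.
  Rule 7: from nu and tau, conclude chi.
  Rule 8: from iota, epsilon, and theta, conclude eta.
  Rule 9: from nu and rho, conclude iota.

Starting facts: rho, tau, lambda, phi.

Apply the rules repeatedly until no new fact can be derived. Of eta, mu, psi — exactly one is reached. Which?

From lambda and phi, Rule 2 gives nu.
nu and phi hold, so theta follows (Rule 3).
From theta, rho, and phi, Rule 1 gives mu.
eta would need iota, epsilon, and theta (Rule 8), but epsilon is never established. psi would need nu, eta, and lambda (Rule 4), but eta is never established.

mu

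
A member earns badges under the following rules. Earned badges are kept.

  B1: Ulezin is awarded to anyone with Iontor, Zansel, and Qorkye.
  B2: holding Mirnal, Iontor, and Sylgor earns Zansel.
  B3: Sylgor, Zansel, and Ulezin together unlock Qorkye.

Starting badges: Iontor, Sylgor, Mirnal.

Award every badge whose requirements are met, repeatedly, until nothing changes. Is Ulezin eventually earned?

No

Ulezin would need Iontor, Zansel, and Qorkye (B1), but Qorkye is never earned.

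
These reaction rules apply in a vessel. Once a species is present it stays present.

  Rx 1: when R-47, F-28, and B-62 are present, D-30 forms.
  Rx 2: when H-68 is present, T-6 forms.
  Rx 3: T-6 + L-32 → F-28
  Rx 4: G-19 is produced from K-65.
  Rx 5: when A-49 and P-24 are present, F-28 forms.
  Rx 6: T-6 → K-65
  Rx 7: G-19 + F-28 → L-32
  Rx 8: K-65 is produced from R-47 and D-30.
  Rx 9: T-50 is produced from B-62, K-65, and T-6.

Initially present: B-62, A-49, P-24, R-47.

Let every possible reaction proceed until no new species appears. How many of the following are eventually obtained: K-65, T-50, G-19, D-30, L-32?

4

A-49 and P-24 present → F-28 forms (Rx 5).
R-47, F-28, and B-62 present → D-30 forms (Rx 1).
R-47 and D-30 present → K-65 forms (Rx 8).
K-65 present → G-19 forms (Rx 4).
G-19 and F-28 present → L-32 forms (Rx 7).
K-65: reached.
T-50 would need B-62, K-65, and T-6 (Rx 9), but T-6 never forms.
G-19: reached.
D-30: reached.
L-32: reached.
Reached: K-65, G-19, D-30, and L-32 — 4 of the 5.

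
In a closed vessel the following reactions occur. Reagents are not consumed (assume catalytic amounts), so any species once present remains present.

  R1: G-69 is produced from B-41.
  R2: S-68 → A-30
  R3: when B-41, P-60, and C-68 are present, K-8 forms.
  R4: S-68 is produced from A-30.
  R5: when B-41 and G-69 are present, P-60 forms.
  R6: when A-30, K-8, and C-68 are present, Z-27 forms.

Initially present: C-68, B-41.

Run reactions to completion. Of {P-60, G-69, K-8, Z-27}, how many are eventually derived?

B-41 present → G-69 forms (R1).
B-41 and G-69 present → P-60 forms (R5).
B-41, P-60, and C-68 present → K-8 forms (R3).
P-60: reached.
G-69: reached.
K-8: reached.
Z-27 would need A-30, K-8, and C-68 (R6), but A-30 never forms.
Reached: P-60, G-69, and K-8 — 3 of the 4.

3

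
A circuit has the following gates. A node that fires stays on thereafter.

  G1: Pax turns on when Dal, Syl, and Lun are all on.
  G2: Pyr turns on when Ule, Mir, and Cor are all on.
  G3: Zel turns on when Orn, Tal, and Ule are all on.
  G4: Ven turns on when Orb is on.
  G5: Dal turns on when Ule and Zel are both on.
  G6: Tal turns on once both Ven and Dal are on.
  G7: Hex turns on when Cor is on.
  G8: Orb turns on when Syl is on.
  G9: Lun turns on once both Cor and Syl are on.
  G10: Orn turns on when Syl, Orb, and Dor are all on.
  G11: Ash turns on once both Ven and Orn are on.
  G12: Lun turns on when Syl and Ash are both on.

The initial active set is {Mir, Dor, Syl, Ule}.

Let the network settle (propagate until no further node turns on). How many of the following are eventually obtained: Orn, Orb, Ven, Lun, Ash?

G8: Syl on → Orb on.
G10: Syl, Orb, and Dor on → Orn on.
Orb is on, so Ven turns on (G4).
G11: Ven and Orn on → Ash on.
Syl and Ash are on, so Lun turns on (G12).
Orn: reached.
Orb: reached.
Ven: reached.
Lun: reached.
Ash: reached.
All 5 are reached.

5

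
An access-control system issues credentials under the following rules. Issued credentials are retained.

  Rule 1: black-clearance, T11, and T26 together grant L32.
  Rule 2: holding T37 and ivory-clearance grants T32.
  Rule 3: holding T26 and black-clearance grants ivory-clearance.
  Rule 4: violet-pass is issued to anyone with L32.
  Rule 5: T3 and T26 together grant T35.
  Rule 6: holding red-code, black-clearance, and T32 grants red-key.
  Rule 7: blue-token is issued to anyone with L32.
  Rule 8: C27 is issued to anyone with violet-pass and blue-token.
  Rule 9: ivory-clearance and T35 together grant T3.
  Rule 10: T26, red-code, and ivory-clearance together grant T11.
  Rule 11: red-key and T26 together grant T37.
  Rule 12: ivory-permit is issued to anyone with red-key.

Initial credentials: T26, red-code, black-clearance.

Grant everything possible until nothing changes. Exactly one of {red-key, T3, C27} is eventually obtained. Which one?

Holding T26 and black-clearance grants ivory-clearance (Rule 3).
Holding T26, red-code, and ivory-clearance grants T11 (Rule 10).
Holding black-clearance, T11, and T26 grants L32 (Rule 1).
Holding L32 grants violet-pass (Rule 4).
Holding L32 grants blue-token (Rule 7).
Holding violet-pass and blue-token grants C27 (Rule 8).
T3 would need ivory-clearance and T35 (Rule 9), but T35 is never granted. red-key would need red-code, black-clearance, and T32 (Rule 6), but T32 is never granted.

C27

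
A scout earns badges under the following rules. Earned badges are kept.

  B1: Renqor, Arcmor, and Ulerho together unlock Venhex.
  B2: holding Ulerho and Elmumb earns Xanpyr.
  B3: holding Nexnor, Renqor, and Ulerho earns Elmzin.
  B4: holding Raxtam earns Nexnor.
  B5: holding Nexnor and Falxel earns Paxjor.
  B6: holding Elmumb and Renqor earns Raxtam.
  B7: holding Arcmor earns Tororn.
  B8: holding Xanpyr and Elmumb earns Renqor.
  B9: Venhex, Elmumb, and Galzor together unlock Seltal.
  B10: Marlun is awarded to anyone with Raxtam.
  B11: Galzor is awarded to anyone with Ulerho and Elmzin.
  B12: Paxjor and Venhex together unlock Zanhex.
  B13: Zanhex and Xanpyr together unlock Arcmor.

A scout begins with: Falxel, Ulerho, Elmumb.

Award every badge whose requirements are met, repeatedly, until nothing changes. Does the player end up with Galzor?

With Ulerho and Elmumb, Xanpyr is earned (B2).
With Xanpyr and Elmumb, Renqor is earned (B8).
With Elmumb and Renqor, Raxtam is earned (B6).
With Raxtam, Nexnor is earned (B4).
With Nexnor, Renqor, and Ulerho, Elmzin is earned (B3).
With Ulerho and Elmzin, Galzor is earned (B11).

Yes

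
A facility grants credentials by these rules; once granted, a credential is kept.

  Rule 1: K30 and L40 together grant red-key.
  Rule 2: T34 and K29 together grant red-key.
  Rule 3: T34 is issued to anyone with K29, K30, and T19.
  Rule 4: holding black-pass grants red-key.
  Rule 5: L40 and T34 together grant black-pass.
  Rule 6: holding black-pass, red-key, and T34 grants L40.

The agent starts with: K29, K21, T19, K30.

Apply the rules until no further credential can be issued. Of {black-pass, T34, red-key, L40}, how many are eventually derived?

2

Holding K29, K30, and T19 grants T34 (Rule 3).
Holding T34 and K29 grants red-key (Rule 2).
black-pass would need L40 and T34 (Rule 5), but L40 is never granted.
T34: reached.
red-key: reached.
L40 would need black-pass, red-key, and T34 (Rule 6), but black-pass is never granted.
Reached: T34 and red-key — 2 of the 4.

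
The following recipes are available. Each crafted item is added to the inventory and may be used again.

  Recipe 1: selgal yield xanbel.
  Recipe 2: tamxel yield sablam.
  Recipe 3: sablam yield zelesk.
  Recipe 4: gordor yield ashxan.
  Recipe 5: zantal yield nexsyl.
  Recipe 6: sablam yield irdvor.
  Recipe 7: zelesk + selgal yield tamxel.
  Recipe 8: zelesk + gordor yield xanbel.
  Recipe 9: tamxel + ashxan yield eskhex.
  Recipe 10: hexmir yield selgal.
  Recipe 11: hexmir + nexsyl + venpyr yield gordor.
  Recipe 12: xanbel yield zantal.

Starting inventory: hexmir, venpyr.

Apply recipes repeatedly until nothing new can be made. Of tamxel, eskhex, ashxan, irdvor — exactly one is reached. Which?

ashxan

hexmir → selgal (Recipe 10).
Using Recipe 1, selgal makes xanbel.
Using Recipe 12, xanbel makes zantal.
zantal → nexsyl (Recipe 5).
hexmir + nexsyl + venpyr → gordor (Recipe 11).
Using Recipe 4, gordor makes ashxan.
tamxel would need zelesk and selgal (Recipe 7), but zelesk is never obtained. irdvor would need sablam (Recipe 6), but sablam is never obtained. eskhex would need tamxel and ashxan (Recipe 9), but tamxel is never obtained.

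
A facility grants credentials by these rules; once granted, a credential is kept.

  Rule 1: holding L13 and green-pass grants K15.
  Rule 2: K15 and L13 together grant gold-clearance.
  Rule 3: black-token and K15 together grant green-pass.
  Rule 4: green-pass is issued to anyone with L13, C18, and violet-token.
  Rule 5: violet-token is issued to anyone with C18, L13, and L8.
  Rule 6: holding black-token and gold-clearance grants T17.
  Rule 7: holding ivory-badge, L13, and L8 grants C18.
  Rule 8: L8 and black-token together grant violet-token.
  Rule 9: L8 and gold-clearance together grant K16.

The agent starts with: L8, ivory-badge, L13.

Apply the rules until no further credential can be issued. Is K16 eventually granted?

Holding ivory-badge, L13, and L8 grants C18 (Rule 7).
Holding C18, L13, and L8 grants violet-token (Rule 5).
Holding L13, C18, and violet-token grants green-pass (Rule 4).
Holding L13 and green-pass grants K15 (Rule 1).
Holding K15 and L13 grants gold-clearance (Rule 2).
Holding L8 and gold-clearance grants K16 (Rule 9).

Yes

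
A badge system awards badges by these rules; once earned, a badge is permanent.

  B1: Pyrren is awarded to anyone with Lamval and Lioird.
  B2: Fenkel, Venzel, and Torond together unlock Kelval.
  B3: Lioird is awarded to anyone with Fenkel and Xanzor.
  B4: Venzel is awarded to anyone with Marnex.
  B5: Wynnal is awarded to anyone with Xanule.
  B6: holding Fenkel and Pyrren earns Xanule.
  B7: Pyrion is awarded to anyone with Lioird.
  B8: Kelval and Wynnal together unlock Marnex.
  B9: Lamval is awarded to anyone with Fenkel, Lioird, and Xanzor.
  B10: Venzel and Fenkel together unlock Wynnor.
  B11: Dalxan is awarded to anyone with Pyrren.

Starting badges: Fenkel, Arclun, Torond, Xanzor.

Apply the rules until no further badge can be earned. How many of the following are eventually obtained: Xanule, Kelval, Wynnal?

With Fenkel and Xanzor, Lioird is earned (B3).
With Fenkel, Lioird, and Xanzor, Lamval is earned (B9).
With Lamval and Lioird, Pyrren is earned (B1).
With Fenkel and Pyrren, Xanule is earned (B6).
With Xanule, Wynnal is earned (B5).
Xanule: reached.
Kelval would need Fenkel, Venzel, and Torond (B2), but Venzel is never earned.
Wynnal: reached.
Reached: Xanule and Wynnal — 2 of the 3.

2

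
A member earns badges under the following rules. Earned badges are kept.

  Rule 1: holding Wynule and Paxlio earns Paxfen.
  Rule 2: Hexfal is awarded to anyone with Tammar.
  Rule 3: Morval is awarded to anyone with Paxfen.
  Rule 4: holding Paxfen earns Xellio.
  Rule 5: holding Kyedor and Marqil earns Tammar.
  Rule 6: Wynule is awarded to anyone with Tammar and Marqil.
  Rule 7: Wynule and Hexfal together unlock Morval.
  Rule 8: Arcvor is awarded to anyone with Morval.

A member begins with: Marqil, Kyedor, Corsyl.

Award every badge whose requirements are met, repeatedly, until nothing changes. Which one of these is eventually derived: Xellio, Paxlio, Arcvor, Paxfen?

Arcvor

With Kyedor and Marqil, Tammar is earned (Rule 5).
With Tammar and Marqil, Wynule is earned (Rule 6).
With Tammar, Hexfal is earned (Rule 2).
With Wynule and Hexfal, Morval is earned (Rule 7).
With Morval, Arcvor is earned (Rule 8).
Paxfen would need Wynule and Paxlio (Rule 1), but Paxlio is never earned. Xellio would need Paxfen (Rule 4), but Paxfen is never earned. No rule produces Paxlio, and it is not given.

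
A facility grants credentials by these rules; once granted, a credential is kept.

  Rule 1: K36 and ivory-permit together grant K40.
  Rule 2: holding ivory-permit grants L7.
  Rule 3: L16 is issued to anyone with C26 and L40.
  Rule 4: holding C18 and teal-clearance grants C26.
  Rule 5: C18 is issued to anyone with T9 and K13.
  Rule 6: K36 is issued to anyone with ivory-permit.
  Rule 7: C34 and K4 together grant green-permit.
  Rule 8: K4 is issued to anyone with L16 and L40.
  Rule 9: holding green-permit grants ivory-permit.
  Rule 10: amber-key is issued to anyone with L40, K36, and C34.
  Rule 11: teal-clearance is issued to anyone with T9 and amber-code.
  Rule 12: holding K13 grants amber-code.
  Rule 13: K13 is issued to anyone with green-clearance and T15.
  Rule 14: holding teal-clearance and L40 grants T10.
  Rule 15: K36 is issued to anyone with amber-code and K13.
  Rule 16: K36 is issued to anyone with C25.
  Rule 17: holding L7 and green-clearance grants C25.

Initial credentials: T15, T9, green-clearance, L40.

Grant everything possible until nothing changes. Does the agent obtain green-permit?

green-permit would need C34 and K4 (Rule 7), but C34 is never granted.

No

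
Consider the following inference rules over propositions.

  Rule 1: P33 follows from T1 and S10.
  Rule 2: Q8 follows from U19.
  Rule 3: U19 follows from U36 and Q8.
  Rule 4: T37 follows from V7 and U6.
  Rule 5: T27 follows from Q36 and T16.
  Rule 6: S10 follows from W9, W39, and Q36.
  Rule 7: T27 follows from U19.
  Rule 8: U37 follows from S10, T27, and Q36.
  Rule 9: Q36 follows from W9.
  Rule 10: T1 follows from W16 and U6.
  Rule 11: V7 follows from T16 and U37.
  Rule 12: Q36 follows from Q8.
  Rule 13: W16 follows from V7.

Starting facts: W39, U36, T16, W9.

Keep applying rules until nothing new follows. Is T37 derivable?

T37 would need V7 and U6 (Rule 4), but U6 is never established.

No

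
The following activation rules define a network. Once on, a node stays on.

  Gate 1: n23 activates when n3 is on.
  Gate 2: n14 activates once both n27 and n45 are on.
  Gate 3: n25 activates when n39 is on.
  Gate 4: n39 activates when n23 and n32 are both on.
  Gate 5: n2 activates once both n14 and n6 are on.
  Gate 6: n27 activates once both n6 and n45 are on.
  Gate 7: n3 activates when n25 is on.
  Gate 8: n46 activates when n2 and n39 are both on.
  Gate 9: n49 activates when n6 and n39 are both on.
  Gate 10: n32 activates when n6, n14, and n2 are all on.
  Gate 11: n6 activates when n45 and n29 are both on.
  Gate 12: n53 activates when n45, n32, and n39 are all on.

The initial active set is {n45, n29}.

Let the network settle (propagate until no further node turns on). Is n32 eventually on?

Yes

n45 and n29 are on, so n6 activates (Gate 11).
Gate 6: n6 and n45 on → n27 on.
n27 and n45 are on, so n14 activates (Gate 2).
Gate 5: n14 and n6 on → n2 on.
Gate 10: n6, n14, and n2 on → n32 on.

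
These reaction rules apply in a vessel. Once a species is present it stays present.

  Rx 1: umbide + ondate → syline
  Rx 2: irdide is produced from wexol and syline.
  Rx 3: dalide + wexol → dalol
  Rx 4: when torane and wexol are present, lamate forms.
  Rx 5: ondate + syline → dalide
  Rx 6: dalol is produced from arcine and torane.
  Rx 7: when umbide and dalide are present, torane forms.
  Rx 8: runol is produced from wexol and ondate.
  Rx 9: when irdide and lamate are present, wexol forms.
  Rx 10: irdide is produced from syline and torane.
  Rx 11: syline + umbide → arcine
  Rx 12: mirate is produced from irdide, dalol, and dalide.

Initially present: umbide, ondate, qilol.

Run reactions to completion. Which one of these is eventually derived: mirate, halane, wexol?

umbide and ondate present → syline forms (Rx 1).
ondate and syline present → dalide forms (Rx 5).
syline and umbide present → arcine forms (Rx 11).
umbide and dalide present → torane forms (Rx 7).
arcine and torane present → dalol forms (Rx 6).
syline and torane present → irdide forms (Rx 10).
irdide, dalol, and dalide present → mirate forms (Rx 12).
No rule produces halane, and it is not given. wexol would need irdide and lamate (Rx 9), but lamate never forms.

mirate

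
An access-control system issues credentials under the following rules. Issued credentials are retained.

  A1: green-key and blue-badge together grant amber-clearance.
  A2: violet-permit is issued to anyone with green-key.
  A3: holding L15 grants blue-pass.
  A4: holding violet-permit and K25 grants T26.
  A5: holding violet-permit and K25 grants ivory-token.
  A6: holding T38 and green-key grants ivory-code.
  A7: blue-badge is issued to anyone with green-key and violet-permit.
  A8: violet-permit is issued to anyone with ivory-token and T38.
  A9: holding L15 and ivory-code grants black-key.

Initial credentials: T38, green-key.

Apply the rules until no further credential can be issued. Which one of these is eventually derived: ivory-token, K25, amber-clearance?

Holding green-key grants violet-permit (A2).
Holding green-key and violet-permit grants blue-badge (A7).
Holding green-key and blue-badge grants amber-clearance (A1).
No rule produces K25, and it is not given. ivory-token would need violet-permit and K25 (A5), but K25 is never granted.

amber-clearance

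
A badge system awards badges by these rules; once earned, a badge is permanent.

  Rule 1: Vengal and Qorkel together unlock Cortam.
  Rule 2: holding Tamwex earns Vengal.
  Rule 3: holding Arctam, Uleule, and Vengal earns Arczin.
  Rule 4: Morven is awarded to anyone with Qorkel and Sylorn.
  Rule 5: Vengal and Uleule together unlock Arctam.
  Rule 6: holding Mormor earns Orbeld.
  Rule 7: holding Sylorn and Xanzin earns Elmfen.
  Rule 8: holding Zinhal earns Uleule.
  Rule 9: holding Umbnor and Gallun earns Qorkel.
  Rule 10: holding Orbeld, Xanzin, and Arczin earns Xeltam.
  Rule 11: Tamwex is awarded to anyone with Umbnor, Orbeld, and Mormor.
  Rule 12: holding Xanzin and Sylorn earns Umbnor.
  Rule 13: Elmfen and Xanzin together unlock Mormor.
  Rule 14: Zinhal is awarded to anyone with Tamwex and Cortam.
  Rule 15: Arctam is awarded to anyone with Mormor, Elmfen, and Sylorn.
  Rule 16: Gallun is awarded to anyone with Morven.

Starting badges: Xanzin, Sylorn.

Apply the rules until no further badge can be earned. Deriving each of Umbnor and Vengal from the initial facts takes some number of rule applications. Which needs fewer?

Umbnor: With Xanzin and Sylorn, Umbnor is earned (Rule 12). [1 rule application]
Vengal: With Xanzin and Sylorn, Umbnor is earned (Rule 12). With Sylorn and Xanzin, Elmfen is earned (Rule 7). With Elmfen and Xanzin, Mormor is earned (Rule 13). With Mormor, Orbeld is earned (Rule 6). With Umbnor, Orbeld, and Mormor, Tamwex is earned (Rule 11). With Tamwex, Vengal is earned (Rule 2). [6 rule applications]
Umbnor needs fewer.

Umbnor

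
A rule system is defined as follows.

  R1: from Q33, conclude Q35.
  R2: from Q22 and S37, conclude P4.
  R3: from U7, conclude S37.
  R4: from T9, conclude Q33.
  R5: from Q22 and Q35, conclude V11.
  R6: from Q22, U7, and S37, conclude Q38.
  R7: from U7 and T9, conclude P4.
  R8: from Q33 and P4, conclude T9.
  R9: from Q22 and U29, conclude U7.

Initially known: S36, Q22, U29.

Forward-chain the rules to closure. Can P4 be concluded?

Yes

Q22 and U29 hold, so U7 follows (R9).
U7 holds, so S37 follows (R3).
From Q22 and S37, R2 gives P4.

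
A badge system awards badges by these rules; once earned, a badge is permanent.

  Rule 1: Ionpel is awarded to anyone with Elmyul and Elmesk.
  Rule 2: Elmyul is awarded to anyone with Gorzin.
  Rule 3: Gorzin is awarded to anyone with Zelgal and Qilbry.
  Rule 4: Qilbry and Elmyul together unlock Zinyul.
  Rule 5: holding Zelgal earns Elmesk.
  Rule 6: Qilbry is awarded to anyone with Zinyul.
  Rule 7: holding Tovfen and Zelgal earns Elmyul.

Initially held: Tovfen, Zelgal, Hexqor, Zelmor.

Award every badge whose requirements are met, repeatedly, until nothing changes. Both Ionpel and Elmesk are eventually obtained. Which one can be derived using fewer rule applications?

Elmesk: With Zelgal, Elmesk is earned (Rule 5). [1 rule application]
Ionpel: With Zelgal, Elmesk is earned (Rule 5). With Tovfen and Zelgal, Elmyul is earned (Rule 7). With Elmyul and Elmesk, Ionpel is earned (Rule 1). [3 rule applications]
Elmesk needs fewer.

Elmesk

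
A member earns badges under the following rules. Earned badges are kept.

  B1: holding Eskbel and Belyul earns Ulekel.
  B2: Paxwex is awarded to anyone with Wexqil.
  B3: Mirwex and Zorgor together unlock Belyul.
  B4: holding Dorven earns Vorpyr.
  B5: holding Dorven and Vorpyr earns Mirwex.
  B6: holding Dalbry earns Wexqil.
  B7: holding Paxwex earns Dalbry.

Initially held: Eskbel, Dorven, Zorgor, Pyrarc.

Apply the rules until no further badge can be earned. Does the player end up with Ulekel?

Yes

With Dorven, Vorpyr is earned (B4).
With Dorven and Vorpyr, Mirwex is earned (B5).
With Mirwex and Zorgor, Belyul is earned (B3).
With Eskbel and Belyul, Ulekel is earned (B1).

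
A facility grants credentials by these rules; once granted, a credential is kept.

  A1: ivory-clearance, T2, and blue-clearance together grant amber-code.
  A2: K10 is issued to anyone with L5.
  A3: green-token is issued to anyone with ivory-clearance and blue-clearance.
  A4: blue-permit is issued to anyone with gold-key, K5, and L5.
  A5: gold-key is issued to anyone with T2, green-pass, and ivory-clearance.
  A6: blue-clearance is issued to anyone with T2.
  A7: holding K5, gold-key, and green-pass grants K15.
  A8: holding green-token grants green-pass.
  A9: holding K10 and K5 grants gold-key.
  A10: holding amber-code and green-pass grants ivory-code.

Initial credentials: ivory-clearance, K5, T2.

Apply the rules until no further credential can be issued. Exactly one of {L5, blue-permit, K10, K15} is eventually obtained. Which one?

K15

Holding T2 grants blue-clearance (A6).
Holding ivory-clearance and blue-clearance grants green-token (A3).
Holding green-token grants green-pass (A8).
Holding T2, green-pass, and ivory-clearance grants gold-key (A5).
Holding K5, gold-key, and green-pass grants K15 (A7).
No rule produces L5, and it is not given. K10 would need L5 (A2), but L5 is never granted. blue-permit would need gold-key, K5, and L5 (A4), but L5 is never granted.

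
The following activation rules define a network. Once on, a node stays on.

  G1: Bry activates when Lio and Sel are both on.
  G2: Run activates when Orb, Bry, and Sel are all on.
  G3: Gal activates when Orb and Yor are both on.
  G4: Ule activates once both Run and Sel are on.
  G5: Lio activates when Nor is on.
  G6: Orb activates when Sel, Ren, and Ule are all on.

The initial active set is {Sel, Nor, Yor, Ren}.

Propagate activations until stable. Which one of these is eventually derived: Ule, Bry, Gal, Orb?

Nor is on, so Lio activates (G5).
G1: Lio and Sel on → Bry on.
Ule would need Run and Sel (G4), but Run never turns on. Gal would need Orb and Yor (G3), but Orb never turns on. Orb would need Sel, Ren, and Ule (G6), but Ule never turns on.

Bry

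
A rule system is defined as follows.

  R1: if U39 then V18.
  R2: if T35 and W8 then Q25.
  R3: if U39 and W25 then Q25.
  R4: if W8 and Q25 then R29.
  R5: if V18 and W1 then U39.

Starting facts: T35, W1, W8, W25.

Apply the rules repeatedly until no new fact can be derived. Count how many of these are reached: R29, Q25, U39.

2

T35 and W8 hold, so Q25 follows (R2).
W8 and Q25 hold, so R29 follows (R4).
R29: reached.
Q25: reached.
U39 would need V18 and W1 (R5), but V18 is never established.
Reached: R29 and Q25 — 2 of the 3.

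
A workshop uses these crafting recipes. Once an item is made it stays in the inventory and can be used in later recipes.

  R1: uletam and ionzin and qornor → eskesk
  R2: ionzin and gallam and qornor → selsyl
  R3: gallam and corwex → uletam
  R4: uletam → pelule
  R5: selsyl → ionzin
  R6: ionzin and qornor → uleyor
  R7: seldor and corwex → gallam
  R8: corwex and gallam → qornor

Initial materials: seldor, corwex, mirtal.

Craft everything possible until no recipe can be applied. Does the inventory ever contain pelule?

seldor and corwex → gallam (R7).
gallam and corwex → uletam (R3).
uletam → pelule (R4).

Yes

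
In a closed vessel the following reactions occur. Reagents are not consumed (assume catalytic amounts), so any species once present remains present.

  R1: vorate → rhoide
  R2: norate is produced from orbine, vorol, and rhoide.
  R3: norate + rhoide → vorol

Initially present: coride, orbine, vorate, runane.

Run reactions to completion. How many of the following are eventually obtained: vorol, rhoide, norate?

1

vorate present → rhoide forms (R1).
vorol would need norate and rhoide (R3), but norate never forms.
rhoide: reached.
norate would need orbine, vorol, and rhoide (R2), but vorol never forms.
Reached: rhoide — 1 of the 3.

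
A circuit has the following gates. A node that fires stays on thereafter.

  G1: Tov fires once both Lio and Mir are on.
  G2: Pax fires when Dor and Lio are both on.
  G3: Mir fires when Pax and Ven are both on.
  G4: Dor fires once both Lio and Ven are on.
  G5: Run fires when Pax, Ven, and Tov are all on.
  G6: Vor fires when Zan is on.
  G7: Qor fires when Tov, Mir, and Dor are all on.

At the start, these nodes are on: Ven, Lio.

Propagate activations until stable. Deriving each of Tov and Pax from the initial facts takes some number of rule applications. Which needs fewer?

Pax: G4: Lio and Ven on → Dor on. Dor and Lio are on, so Pax fires (G2). [2 rule applications]
Tov: Lio and Ven are on, so Dor fires (G4). G2: Dor and Lio on → Pax on. Pax and Ven are on, so Mir fires (G3). Lio and Mir are on, so Tov fires (G1). [4 rule applications]
Pax needs fewer.

Pax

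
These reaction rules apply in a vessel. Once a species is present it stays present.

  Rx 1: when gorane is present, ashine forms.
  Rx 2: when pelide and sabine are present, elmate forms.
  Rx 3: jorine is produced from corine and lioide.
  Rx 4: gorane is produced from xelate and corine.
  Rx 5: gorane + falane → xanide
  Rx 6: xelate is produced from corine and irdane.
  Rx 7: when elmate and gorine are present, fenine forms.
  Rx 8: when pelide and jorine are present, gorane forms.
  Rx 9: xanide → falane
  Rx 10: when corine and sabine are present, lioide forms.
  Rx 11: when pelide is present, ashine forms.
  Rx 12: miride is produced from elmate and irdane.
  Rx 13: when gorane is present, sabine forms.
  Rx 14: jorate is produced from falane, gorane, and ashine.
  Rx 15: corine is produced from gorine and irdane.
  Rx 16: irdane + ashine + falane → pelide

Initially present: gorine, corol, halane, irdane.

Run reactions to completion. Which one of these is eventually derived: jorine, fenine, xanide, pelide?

gorine and irdane present → corine forms (Rx 15).
corine and irdane present → xelate forms (Rx 6).
xelate and corine present → gorane forms (Rx 4).
gorane present → sabine forms (Rx 13).
corine and sabine present → lioide forms (Rx 10).
corine and lioide present → jorine forms (Rx 3).
xanide would need gorane and falane (Rx 5), but falane never forms. fenine would need elmate and gorine (Rx 7), but elmate never forms. pelide would need irdane, ashine, and falane (Rx 16), but falane never forms.

jorine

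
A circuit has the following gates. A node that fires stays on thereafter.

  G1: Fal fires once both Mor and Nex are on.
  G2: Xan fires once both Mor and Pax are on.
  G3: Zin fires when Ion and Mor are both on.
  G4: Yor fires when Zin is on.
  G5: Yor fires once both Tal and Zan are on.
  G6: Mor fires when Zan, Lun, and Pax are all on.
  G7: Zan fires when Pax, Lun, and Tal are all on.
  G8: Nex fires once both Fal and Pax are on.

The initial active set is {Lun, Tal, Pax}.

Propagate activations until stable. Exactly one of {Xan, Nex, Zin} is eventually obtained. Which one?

Xan

Pax, Lun, and Tal are on, so Zan fires (G7).
G6: Zan, Lun, and Pax on → Mor on.
G2: Mor and Pax on → Xan on.
Zin would need Ion and Mor (G3), but Ion never turns on. Nex would need Fal and Pax (G8), but Fal never turns on.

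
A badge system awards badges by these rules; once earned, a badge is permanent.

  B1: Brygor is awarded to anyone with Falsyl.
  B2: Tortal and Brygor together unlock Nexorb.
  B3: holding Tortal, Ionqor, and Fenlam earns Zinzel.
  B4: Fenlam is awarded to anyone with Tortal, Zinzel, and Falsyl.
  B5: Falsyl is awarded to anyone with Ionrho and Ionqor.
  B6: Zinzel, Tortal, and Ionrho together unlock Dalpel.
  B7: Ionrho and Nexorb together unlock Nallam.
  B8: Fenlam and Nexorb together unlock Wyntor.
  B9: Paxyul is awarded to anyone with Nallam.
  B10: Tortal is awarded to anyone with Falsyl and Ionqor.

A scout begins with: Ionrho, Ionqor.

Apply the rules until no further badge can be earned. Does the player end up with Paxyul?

With Ionrho and Ionqor, Falsyl is earned (B5).
With Falsyl, Brygor is earned (B1).
With Falsyl and Ionqor, Tortal is earned (B10).
With Tortal and Brygor, Nexorb is earned (B2).
With Ionrho and Nexorb, Nallam is earned (B7).
With Nallam, Paxyul is earned (B9).

Yes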